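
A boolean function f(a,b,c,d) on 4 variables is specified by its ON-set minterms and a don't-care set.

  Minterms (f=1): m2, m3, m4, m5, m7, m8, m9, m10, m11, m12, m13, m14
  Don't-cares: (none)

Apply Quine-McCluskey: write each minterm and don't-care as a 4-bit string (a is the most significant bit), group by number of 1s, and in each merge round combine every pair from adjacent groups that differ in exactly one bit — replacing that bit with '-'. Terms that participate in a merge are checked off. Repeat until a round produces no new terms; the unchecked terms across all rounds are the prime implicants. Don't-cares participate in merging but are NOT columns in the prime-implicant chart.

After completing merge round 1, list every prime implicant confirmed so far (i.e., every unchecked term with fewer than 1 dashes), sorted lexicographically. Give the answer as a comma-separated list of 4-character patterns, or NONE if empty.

[col 0] 0010*, 0011*, 0100*, 0101*, 0111*, 1000*, 1001*, 1010*, 1011*, 1100*, 1101*, 1110*
[col 1] -010*, -011*, -100*, -101*, 0-11, 001-*, 01-1, 010-*, 1-00*, 1-01*, 1-10*, 10-0*, 10-1*, 100-*, 101-*, 11-0*, 110-*
[col 2] -01-, -10-, 1--0, 1-0-, 10--
Prime implicants: -01-, -10-, 0-11, 01-1, 1--0, 1-0-, 10--

NONE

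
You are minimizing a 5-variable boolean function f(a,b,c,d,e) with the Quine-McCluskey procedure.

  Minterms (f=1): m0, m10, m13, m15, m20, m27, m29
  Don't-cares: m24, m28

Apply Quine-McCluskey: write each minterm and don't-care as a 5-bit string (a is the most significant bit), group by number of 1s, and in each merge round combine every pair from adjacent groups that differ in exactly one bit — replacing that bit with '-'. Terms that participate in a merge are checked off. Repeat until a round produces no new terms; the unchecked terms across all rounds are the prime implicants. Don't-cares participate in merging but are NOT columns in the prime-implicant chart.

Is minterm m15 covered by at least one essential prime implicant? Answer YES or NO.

Round 0: 00000 01010 01101✓ 01111✓ 10100✓ 11000✓ 11011 11100✓ 11101✓
Round 1: -1101 011-1 1-100 11-00 1110-
PIs = {-1101, 00000, 01010, 011-1, 1-100, 11-00, 11011, 1110-}
Coverage chart:
  m0: 00000 ←essential
  m10: 01010 ←essential
  m13: -1101,011-1
  m15: 011-1 ←essential
  m20: 1-100 ←essential
  m27: 11011 ←essential
  m29: -1101,1110-
Essential: 00000, 01010, 011-1, 1-100, 11011

YES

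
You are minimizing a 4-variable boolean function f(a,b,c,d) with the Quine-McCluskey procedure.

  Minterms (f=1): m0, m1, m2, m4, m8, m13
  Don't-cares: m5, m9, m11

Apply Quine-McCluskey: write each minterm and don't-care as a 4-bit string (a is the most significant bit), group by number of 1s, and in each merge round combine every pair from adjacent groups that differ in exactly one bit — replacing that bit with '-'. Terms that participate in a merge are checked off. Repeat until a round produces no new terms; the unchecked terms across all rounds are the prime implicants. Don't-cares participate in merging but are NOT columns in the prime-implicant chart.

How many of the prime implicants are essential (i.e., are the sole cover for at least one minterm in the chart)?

4

[col 0] 0000*, 0001*, 0010*, 0100*, 0101*, 1000*, 1001*, 1011*, 1101*
[col 1] -000*, -001*, -101*, 0-00*, 0-01*, 00-0, 000-*, 010-*, 1-01*, 10-1, 100-*
[col 2] --01, -00-, 0-0-
Prime implicants: --01, -00-, 0-0-, 00-0, 10-1
PI chart (minterm → PIs covering it):
  0 | -00-,0-0-,00-0
  1 | --01,-00-,0-0-
  2 | 00-0  (sole → essential)
  4 | 0-0-  (sole → essential)
  8 | -00-  (sole → essential)
  13 | --01  (sole → essential)
Essential prime implicants: --01, -00-, 0-0-, 00-0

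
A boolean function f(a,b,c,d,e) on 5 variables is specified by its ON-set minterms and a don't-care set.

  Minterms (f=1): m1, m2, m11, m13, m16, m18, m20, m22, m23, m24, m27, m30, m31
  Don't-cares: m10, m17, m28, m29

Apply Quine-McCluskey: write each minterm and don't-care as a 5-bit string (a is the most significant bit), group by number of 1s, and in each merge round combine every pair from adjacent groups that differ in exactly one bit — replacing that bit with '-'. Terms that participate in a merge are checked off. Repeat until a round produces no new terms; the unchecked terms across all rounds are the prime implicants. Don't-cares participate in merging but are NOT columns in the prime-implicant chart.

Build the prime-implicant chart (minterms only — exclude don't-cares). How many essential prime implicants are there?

4

[col 0] 00001*, 00010*, 01010*, 01011*, 01101*, 10000*, 10001*, 10010*, 10100*, 10110*, 10111*, 11000*, 11011*, 11100*, 11101*, 11110*, 11111*
[col 1] -0001, -0010, -1011, -1101, 0-010, 0101-, 1-000*, 1-100*, 1-110*, 1-111*, 10-00*, 10-10*, 100-0*, 1000-, 101-0*, 1011-*, 11-00*, 11-11, 111-0*, 111-1*, 1110-*, 1111-*
[col 2] 1--00, 1-1-0, 1-11-, 10--0, 111--
Prime implicants: -0001, -0010, -1011, -1101, 0-010, 0101-, 1--00, 1-1-0, 1-11-, 10--0, 1000-, 11-11, 111--
PI chart (minterm → PIs covering it):
  1 | -0001  (sole → essential)
  2 | -0010,0-010
  11 | -1011,0101-
  13 | -1101  (sole → essential)
  16 | 1--00,10--0,1000-
  18 | -0010,10--0
  20 | 1--00,1-1-0,10--0
  22 | 1-1-0,1-11-,10--0
  23 | 1-11-  (sole → essential)
  24 | 1--00  (sole → essential)
  27 | -1011,11-11
  30 | 1-1-0,1-11-,111--
  31 | 1-11-,11-11,111--
Essential prime implicants: -0001, -1101, 1--00, 1-11-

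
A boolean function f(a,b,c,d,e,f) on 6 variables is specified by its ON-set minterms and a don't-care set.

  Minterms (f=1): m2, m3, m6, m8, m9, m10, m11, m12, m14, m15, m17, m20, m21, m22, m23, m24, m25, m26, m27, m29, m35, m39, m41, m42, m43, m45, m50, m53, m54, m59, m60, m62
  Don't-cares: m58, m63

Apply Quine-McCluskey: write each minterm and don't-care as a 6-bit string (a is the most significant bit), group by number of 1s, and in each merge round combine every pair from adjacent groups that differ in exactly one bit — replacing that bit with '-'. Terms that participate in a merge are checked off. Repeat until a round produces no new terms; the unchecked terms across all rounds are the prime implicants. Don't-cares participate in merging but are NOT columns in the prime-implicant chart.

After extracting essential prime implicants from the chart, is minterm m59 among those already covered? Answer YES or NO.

YES

size-2^0 implicants → 000010(✓)  000011(✓)  000110(✓)  001000(✓)  001001(✓)  001010(✓)  001011(✓)  001100(✓)  001110(✓)  001111(✓)  010001(✓)  010100(✓)  010101(✓)  010110(✓)  010111(✓)  011000(✓)  011001(✓)  011010(✓)  011011(✓)  011101(✓)  100011(✓)  100111(✓)  101001(✓)  101010(✓)  101011(✓)  101101(✓)  110010(✓)  110101(✓)  110110(✓)  111010(✓)  111011(✓)  111100(✓)  111110(✓)  111111(✓)
size-2^1 implicants → -00011(✓)  -01001(✓)  -01010(✓)  -01011(✓)  -10101  -10110  -11010(✓)  -11011(✓)  0-0110  0-1000(✓)  0-1001(✓)  0-1010(✓)  0-1011(✓)  00-010(✓)  00-011(✓)  00-110(✓)  000-10(✓)  00001-(✓)  001-00(✓)  001-10(✓)  001-11(✓)  0010-0(✓)  0010-1(✓)  00100-(✓)  00101-(✓)  0011-0(✓)  00111-(✓)  01-001(✓)  01-101(✓)  010-01(✓)  0101-0(✓)  0101-1(✓)  01010-(✓)  01011-(✓)  011-01(✓)  0110-0(✓)  0110-1(✓)  01100-(✓)  01101-(✓)  1-1010(✓)  1-1011(✓)  10-011(✓)  100-11  101-01  1010-1(✓)  10101-(✓)  11-010(✓)  11-110(✓)  110-10(✓)  111-10(✓)  111-11(✓)  11101-(✓)  1111-0  11111-(✓)
size-2^2 implicants → --1010(✓)  --1011(✓)  -0-011  -010-1  -0101-(✓)  -1101-(✓)  0-10-0(✓)  0-10-1(✓)  0-100-(✓)  0-101-(✓)  00--10  00-01-  001--0  001-1-  0010--(✓)  01--01  0101--  0110--(✓)  1-101-(✓)  11--10  111-1-
size-2^3 implicants → --101-  0-10--
Unchecked terms (primes): --101-, -0-011, -010-1, -10101, -10110, 0-0110, 0-10--, 00--10, 00-01-, 001--0, 001-1-, 01--01, 0101--, 100-11, 101-01, 11--10, 111-1-, 1111-0
Minterm coverage:
  m2 ⊆ 00--10,00-01-
  m3 ⊆ -0-011,00-01-
  m6 ⊆ 0-0110,00--10
  m8 ⊆ 0-10--,001--0
  m9 ⊆ -010-1,0-10--
  m10 ⊆ --101-,0-10--,00--10,00-01-,001--0,001-1-
  m11 ⊆ --101-,-0-011,-010-1,0-10--,00-01-,001-1-
  m12 ⊆ 001--0 [E]
  m14 ⊆ 00--10,001--0,001-1-
  m15 ⊆ 001-1- [E]
  m17 ⊆ 01--01 [E]
  m20 ⊆ 0101-- [E]
  m21 ⊆ -10101,01--01,0101--
  m22 ⊆ -10110,0-0110,0101--
  m23 ⊆ 0101-- [E]
  m24 ⊆ 0-10-- [E]
  m25 ⊆ 0-10--,01--01
  m26 ⊆ --101-,0-10--
  m27 ⊆ --101-,0-10--
  m29 ⊆ 01--01 [E]
  m35 ⊆ -0-011,100-11
  m39 ⊆ 100-11 [E]
  m41 ⊆ -010-1,101-01
  m42 ⊆ --101- [E]
  m43 ⊆ --101-,-0-011,-010-1
  m45 ⊆ 101-01 [E]
  m50 ⊆ 11--10 [E]
  m53 ⊆ -10101 [E]
  m54 ⊆ -10110,11--10
  m59 ⊆ --101-,111-1-
  m60 ⊆ 1111-0 [E]
  m62 ⊆ 11--10,111-1-,1111-0
E = {--101-, -10101, 0-10--, 001--0, 001-1-, 01--01, 0101--, 100-11, 101-01, 11--10, 1111-0}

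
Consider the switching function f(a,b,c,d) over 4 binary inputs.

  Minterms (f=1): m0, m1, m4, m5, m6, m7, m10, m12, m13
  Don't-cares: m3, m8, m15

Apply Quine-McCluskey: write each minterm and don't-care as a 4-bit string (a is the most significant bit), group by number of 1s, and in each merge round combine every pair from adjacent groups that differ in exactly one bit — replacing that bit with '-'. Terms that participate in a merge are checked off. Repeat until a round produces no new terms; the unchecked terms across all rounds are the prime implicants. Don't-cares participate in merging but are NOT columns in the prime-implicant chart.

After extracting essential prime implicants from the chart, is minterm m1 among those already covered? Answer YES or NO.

NO

[col 0] 0000*, 0001*, 0011*, 0100*, 0101*, 0110*, 0111*, 1000*, 1010*, 1100*, 1101*, 1111*
[col 1] -000*, -100*, -101*, -111*, 0-00*, 0-01*, 0-11*, 00-1*, 000-*, 01-0*, 01-1*, 010-*, 011-*, 1-00*, 10-0, 11-1*, 110-*
[col 2] --00, -1-1, -10-, 0--1, 0-0-, 01--
Prime implicants: --00, -1-1, -10-, 0--1, 0-0-, 01--, 10-0
PI chart (minterm → PIs covering it):
  0 | --00,0-0-
  1 | 0--1,0-0-
  4 | --00,-10-,0-0-,01--
  5 | -1-1,-10-,0--1,0-0-,01--
  6 | 01--  (sole → essential)
  7 | -1-1,0--1,01--
  10 | 10-0  (sole → essential)
  12 | --00,-10-
  13 | -1-1,-10-
Essential prime implicants: 01--, 10-0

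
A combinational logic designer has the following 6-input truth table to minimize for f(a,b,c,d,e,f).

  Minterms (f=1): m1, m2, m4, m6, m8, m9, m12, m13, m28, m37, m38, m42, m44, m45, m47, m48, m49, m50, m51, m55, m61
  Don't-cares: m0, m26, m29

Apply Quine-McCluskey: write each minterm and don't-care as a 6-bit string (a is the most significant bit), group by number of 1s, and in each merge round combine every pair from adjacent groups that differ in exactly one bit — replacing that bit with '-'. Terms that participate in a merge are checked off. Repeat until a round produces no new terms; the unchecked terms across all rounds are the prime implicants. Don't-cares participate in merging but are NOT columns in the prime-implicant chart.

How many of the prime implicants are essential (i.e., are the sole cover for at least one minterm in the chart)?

11

[col 0] 000000*, 000001*, 000010*, 000100*, 000110*, 001000*, 001001*, 001100*, 001101*, 011010, 011100*, 011101*, 100101*, 100110*, 101010, 101100*, 101101*, 101111*, 110000*, 110001*, 110010*, 110011*, 110111*, 111101*
[col 1] -00110, -01100*, -01101*, -11101*, 0-1100*, 0-1101*, 00-000*, 00-001*, 00-100*, 000-00*, 000-10*, 0000-0*, 00000-*, 0001-0*, 001-00*, 001-01*, 00100-*, 00110-*, 01110-*, 1-1101*, 10-101, 1011-1, 10110-*, 110-11, 1100-0*, 1100-1*, 11000-*, 11001-*
[col 2] --1101, -0110-, 0-110-, 00--00, 00-00-, 000--0, 001-0-, 1100--
Prime implicants: --1101, -00110, -0110-, 0-110-, 00--00, 00-00-, 000--0, 001-0-, 011010, 10-101, 101010, 1011-1, 110-11, 1100--
PI chart (minterm → PIs covering it):
  1 | 00-00-  (sole → essential)
  2 | 000--0  (sole → essential)
  4 | 00--00,000--0
  6 | -00110,000--0
  8 | 00--00,00-00-,001-0-
  9 | 00-00-,001-0-
  12 | -0110-,0-110-,00--00,001-0-
  13 | --1101,-0110-,0-110-,001-0-
  28 | 0-110-  (sole → essential)
  37 | 10-101  (sole → essential)
  38 | -00110  (sole → essential)
  42 | 101010  (sole → essential)
  44 | -0110-  (sole → essential)
  45 | --1101,-0110-,10-101,1011-1
  47 | 1011-1  (sole → essential)
  48 | 1100--  (sole → essential)
  49 | 1100--  (sole → essential)
  50 | 1100--  (sole → essential)
  51 | 110-11,1100--
  55 | 110-11  (sole → essential)
  61 | --1101  (sole → essential)
Essential prime implicants: --1101, -00110, -0110-, 0-110-, 00-00-, 000--0, 10-101, 101010, 1011-1, 110-11, 1100--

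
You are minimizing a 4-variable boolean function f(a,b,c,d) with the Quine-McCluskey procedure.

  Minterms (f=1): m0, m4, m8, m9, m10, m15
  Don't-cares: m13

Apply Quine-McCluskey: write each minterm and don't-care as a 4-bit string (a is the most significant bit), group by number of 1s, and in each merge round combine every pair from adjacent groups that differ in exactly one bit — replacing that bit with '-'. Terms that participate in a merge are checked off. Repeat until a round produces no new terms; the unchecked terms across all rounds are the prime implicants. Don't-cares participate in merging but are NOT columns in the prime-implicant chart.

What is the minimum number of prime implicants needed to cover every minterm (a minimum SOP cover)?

4

size-2^0 implicants → 0000(✓)  0100(✓)  1000(✓)  1001(✓)  1010(✓)  1101(✓)  1111(✓)
size-2^1 implicants → -000  0-00  1-01  10-0  100-  11-1
Unchecked terms (primes): -000, 0-00, 1-01, 10-0, 100-, 11-1
Minterm coverage:
  m0 ⊆ -000,0-00
  m4 ⊆ 0-00 [E]
  m8 ⊆ -000,10-0,100-
  m9 ⊆ 1-01,100-
  m10 ⊆ 10-0 [E]
  m15 ⊆ 11-1 [E]
E = {0-00, 10-0, 11-1}
Petrick residual → 1-01
Cover = a'c'd' + ac'd + ab'd' + abd  |cover|=4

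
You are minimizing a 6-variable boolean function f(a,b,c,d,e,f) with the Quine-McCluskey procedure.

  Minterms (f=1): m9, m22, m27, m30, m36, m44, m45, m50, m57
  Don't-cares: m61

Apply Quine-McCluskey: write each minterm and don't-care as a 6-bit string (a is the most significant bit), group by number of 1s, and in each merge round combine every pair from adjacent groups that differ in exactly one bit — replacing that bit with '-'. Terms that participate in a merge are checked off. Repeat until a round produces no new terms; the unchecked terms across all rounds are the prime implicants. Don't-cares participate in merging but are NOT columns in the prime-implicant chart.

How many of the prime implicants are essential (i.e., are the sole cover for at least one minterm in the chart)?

[col 0] 001001, 010110*, 011011, 011110*, 100100*, 101100*, 101101*, 110010, 111001*, 111101*
[col 1] 01-110, 1-1101, 10-100, 10110-, 111-01
Prime implicants: 001001, 01-110, 011011, 1-1101, 10-100, 10110-, 110010, 111-01
PI chart (minterm → PIs covering it):
  9 | 001001  (sole → essential)
  22 | 01-110  (sole → essential)
  27 | 011011  (sole → essential)
  30 | 01-110  (sole → essential)
  36 | 10-100  (sole → essential)
  44 | 10-100,10110-
  45 | 1-1101,10110-
  50 | 110010  (sole → essential)
  57 | 111-01  (sole → essential)
Essential prime implicants: 001001, 01-110, 011011, 10-100, 110010, 111-01

6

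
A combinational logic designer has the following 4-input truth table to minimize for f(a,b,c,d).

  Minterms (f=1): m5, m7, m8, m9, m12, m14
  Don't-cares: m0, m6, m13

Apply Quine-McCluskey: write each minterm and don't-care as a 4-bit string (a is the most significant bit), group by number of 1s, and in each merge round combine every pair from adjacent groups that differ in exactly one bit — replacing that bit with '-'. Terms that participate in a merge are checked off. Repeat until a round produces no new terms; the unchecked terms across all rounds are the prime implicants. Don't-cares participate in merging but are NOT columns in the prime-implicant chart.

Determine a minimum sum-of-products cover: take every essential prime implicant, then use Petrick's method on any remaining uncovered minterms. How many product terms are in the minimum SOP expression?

3

Round 0: 0000✓ 0101✓ 0110✓ 0111✓ 1000✓ 1001✓ 1100✓ 1101✓ 1110✓
Round 1: -000 -101 -110 01-1 011- 1-00✓ 1-01✓ 100-✓ 11-0 110-✓
Round 2: 1-0-
PIs = {-000, -101, -110, 01-1, 011-, 1-0-, 11-0}
Coverage chart:
  m5: -101,01-1
  m7: 01-1,011-
  m8: -000,1-0-
  m9: 1-0- ←essential
  m12: 1-0-,11-0
  m14: -110,11-0
Essential: 1-0-
Petrick residual → -110, 01-1
Min cover (3 terms): bcd' + a'bd + ac'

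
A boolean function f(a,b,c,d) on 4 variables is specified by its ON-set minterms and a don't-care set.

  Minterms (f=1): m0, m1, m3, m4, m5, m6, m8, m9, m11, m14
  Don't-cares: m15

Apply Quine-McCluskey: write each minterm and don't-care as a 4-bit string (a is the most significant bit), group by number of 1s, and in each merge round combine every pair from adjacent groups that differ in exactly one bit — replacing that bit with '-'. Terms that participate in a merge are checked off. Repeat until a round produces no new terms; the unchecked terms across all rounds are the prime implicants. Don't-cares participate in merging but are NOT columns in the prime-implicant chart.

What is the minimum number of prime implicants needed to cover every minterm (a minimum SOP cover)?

4

size-2^0 implicants → 0000(✓)  0001(✓)  0011(✓)  0100(✓)  0101(✓)  0110(✓)  1000(✓)  1001(✓)  1011(✓)  1110(✓)  1111(✓)
size-2^1 implicants → -000(✓)  -001(✓)  -011(✓)  -110  0-00(✓)  0-01(✓)  00-1(✓)  000-(✓)  01-0  010-(✓)  1-11  10-1(✓)  100-(✓)  111-
size-2^2 implicants → -0-1  -00-  0-0-
Unchecked terms (primes): -0-1, -00-, -110, 0-0-, 01-0, 1-11, 111-
Minterm coverage:
  m0 ⊆ -00-,0-0-
  m1 ⊆ -0-1,-00-,0-0-
  m3 ⊆ -0-1 [E]
  m4 ⊆ 0-0-,01-0
  m5 ⊆ 0-0- [E]
  m6 ⊆ -110,01-0
  m8 ⊆ -00- [E]
  m9 ⊆ -0-1,-00-
  m11 ⊆ -0-1,1-11
  m14 ⊆ -110,111-
E = {-0-1, -00-, 0-0-}
Petrick residual → -110
Cover = b'd + b'c' + bcd' + a'c'  |cover|=4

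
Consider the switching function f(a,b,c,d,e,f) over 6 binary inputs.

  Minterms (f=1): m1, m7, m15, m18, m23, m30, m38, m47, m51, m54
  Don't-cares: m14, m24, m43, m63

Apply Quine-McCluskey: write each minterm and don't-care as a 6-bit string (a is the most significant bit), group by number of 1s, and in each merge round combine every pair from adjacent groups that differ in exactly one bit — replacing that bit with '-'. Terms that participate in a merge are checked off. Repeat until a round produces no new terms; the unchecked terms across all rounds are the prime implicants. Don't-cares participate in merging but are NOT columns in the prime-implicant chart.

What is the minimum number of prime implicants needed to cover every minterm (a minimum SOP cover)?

Round 0: 000001 000111✓ 001110✓ 001111✓ 010010 010111✓ 011000 011110✓ 100110✓ 101011✓ 101111✓ 110011 110110✓ 111111✓
Round 1: -01111 0-0111 0-1110 00-111 00111- 1-0110 1-1111 101-11
PIs = {-01111, 0-0111, 0-1110, 00-111, 000001, 00111-, 010010, 011000, 1-0110, 1-1111, 101-11, 110011}
Coverage chart:
  m1: 000001 ←essential
  m7: 0-0111,00-111
  m15: -01111,00-111,00111-
  m18: 010010 ←essential
  m23: 0-0111 ←essential
  m30: 0-1110 ←essential
  m38: 1-0110 ←essential
  m47: -01111,1-1111,101-11
  m51: 110011 ←essential
  m54: 1-0110 ←essential
Essential: 0-0111, 0-1110, 000001, 010010, 1-0110, 110011
Petrick residual → -01111
Min cover (7 terms): b'cdef + a'c'def + a'cdef' + a'b'c'd'e'f + a'bc'd'ef' + ac'def' + abc'd'ef

7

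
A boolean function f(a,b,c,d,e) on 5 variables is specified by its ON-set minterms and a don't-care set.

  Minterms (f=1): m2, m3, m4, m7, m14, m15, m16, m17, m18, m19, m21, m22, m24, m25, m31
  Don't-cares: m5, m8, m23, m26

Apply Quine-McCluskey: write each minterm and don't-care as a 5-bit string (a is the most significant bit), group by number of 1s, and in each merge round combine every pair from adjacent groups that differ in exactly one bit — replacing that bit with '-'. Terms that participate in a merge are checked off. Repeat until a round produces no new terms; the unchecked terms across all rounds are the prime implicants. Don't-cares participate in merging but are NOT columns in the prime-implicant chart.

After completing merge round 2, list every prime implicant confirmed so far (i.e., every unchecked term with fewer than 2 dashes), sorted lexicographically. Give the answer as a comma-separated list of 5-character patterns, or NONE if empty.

-1000, 0010-, 0111-

Round 0: 00010✓ 00011✓ 00100✓ 00101✓ 00111✓ 01000✓ 01110✓ 01111✓ 10000✓ 10001✓ 10010✓ 10011✓ 10101✓ 10110✓ 10111✓ 11000✓ 11001✓ 11010✓ 11111✓
Round 1: -0010✓ -0011✓ -0101✓ -0111✓ -1000 -1111✓ 0-111✓ 00-11✓ 0001-✓ 001-1✓ 0010- 0111- 1-000✓ 1-001✓ 1-010✓ 1-111✓ 10-01✓ 10-10✓ 10-11✓ 100-0✓ 100-1✓ 1000-✓ 1001-✓ 101-1✓ 1011-✓ 110-0✓ 1100-✓
Round 2: --111 -0-11 -001- -01-1 1-0-0 1-00- 10--1 10-1- 100--
PIs = {--111, -0-11, -001-, -01-1, -1000, 0010-, 0111-, 1-0-0, 1-00-, 10--1, 10-1-, 100--}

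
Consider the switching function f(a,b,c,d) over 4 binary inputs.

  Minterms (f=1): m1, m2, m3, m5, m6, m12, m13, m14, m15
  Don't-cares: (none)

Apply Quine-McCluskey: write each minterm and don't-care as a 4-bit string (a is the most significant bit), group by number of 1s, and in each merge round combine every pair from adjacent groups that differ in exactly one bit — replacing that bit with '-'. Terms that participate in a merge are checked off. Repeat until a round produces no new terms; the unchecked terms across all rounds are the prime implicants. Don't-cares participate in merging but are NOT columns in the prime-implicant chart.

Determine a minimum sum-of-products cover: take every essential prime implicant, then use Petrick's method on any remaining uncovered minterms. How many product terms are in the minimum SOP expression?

size-2^0 implicants → 0001(✓)  0010(✓)  0011(✓)  0101(✓)  0110(✓)  1100(✓)  1101(✓)  1110(✓)  1111(✓)
size-2^1 implicants → -101  -110  0-01  0-10  00-1  001-  11-0(✓)  11-1(✓)  110-(✓)  111-(✓)
size-2^2 implicants → 11--
Unchecked terms (primes): -101, -110, 0-01, 0-10, 00-1, 001-, 11--
Minterm coverage:
  m1 ⊆ 0-01,00-1
  m2 ⊆ 0-10,001-
  m3 ⊆ 00-1,001-
  m5 ⊆ -101,0-01
  m6 ⊆ -110,0-10
  m12 ⊆ 11-- [E]
  m13 ⊆ -101,11--
  m14 ⊆ -110,11--
  m15 ⊆ 11-- [E]
E = {11--}
Petrick residual → -101, 0-10, 00-1
Cover = bc'd + a'cd' + a'b'd + ab  |cover|=4

4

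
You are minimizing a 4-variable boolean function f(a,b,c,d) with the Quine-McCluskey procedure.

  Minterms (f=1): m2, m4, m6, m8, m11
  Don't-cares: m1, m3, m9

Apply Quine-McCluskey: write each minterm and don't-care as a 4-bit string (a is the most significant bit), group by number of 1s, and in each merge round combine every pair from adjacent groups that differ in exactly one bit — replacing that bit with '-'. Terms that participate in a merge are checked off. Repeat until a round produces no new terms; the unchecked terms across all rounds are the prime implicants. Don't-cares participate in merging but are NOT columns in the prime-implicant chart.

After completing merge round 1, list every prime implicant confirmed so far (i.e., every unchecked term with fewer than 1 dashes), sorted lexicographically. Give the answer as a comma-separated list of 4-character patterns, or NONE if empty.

NONE

Round 0: 0001✓ 0010✓ 0011✓ 0100✓ 0110✓ 1000✓ 1001✓ 1011✓
Round 1: -001✓ -011✓ 0-10 00-1✓ 001- 01-0 10-1✓ 100-
Round 2: -0-1
PIs = {-0-1, 0-10, 001-, 01-0, 100-}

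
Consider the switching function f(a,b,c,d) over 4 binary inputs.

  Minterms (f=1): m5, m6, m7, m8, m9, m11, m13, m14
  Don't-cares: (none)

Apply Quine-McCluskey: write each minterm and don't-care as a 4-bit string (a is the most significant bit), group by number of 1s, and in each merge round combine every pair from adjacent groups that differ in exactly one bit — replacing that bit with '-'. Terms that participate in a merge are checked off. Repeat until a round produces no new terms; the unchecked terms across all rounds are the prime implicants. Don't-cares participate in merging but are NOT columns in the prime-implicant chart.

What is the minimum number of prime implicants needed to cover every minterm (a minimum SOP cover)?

Round 0: 0101✓ 0110✓ 0111✓ 1000✓ 1001✓ 1011✓ 1101✓ 1110✓
Round 1: -101 -110 01-1 011- 1-01 10-1 100-
PIs = {-101, -110, 01-1, 011-, 1-01, 10-1, 100-}
Coverage chart:
  m5: -101,01-1
  m6: -110,011-
  m7: 01-1,011-
  m8: 100- ←essential
  m9: 1-01,10-1,100-
  m11: 10-1 ←essential
  m13: -101,1-01
  m14: -110 ←essential
Essential: -110, 10-1, 100-
Petrick residual → -101, 01-1
Min cover (5 terms): bc'd + bcd' + a'bd + ab'd + ab'c'

5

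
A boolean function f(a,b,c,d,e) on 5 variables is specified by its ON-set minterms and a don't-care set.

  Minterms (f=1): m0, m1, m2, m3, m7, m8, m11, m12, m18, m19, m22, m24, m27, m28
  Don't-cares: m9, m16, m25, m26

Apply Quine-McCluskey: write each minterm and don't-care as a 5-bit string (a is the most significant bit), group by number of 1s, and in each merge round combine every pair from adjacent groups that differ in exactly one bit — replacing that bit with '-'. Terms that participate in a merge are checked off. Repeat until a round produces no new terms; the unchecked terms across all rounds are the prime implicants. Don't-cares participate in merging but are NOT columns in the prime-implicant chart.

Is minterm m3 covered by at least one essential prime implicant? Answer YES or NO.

size-2^0 implicants → 00000(✓)  00001(✓)  00010(✓)  00011(✓)  00111(✓)  01000(✓)  01001(✓)  01011(✓)  01100(✓)  10000(✓)  10010(✓)  10011(✓)  10110(✓)  11000(✓)  11001(✓)  11010(✓)  11011(✓)  11100(✓)
size-2^1 implicants → -0000(✓)  -0010(✓)  -0011(✓)  -1000(✓)  -1001(✓)  -1011(✓)  -1100(✓)  0-000(✓)  0-001(✓)  0-011(✓)  00-11  000-0(✓)  000-1(✓)  0000-(✓)  0001-(✓)  01-00(✓)  010-1(✓)  0100-(✓)  1-000(✓)  1-010(✓)  1-011(✓)  10-10  100-0(✓)  1001-(✓)  11-00(✓)  110-0(✓)  110-1(✓)  1100-(✓)  1101-(✓)
size-2^2 implicants → --000  --011  -00-0  -001-  -1-00  -10-1  -100-  0-0-1  0-00-  000--  1-0-0  1-01-  110--
Unchecked terms (primes): --000, --011, -00-0, -001-, -1-00, -10-1, -100-, 0-0-1, 0-00-, 00-11, 000--, 1-0-0, 1-01-, 10-10, 110--
Minterm coverage:
  m0 ⊆ --000,-00-0,0-00-,000--
  m1 ⊆ 0-0-1,0-00-,000--
  m2 ⊆ -00-0,-001-,000--
  m3 ⊆ --011,-001-,0-0-1,00-11,000--
  m7 ⊆ 00-11 [E]
  m8 ⊆ --000,-1-00,-100-,0-00-
  m11 ⊆ --011,-10-1,0-0-1
  m12 ⊆ -1-00 [E]
  m18 ⊆ -00-0,-001-,1-0-0,1-01-,10-10
  m19 ⊆ --011,-001-,1-01-
  m22 ⊆ 10-10 [E]
  m24 ⊆ --000,-1-00,-100-,1-0-0,110--
  m27 ⊆ --011,-10-1,1-01-,110--
  m28 ⊆ -1-00 [E]
E = {-1-00, 00-11, 10-10}

YES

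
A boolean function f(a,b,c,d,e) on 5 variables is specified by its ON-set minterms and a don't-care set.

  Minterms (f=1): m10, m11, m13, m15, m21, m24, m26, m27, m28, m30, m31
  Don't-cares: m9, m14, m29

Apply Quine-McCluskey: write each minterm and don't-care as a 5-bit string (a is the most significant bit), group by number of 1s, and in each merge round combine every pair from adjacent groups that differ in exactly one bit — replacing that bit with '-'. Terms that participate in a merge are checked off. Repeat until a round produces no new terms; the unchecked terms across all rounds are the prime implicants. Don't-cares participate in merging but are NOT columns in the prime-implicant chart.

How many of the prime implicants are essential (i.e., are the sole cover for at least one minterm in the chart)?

3

size-2^0 implicants → 01001(✓)  01010(✓)  01011(✓)  01101(✓)  01110(✓)  01111(✓)  10101(✓)  11000(✓)  11010(✓)  11011(✓)  11100(✓)  11101(✓)  11110(✓)  11111(✓)
size-2^1 implicants → -1010(✓)  -1011(✓)  -1101(✓)  -1110(✓)  -1111(✓)  01-01(✓)  01-10(✓)  01-11(✓)  010-1(✓)  0101-(✓)  011-1(✓)  0111-(✓)  1-101  11-00(✓)  11-10(✓)  11-11(✓)  110-0(✓)  1101-(✓)  111-0(✓)  111-1(✓)  1110-(✓)  1111-(✓)
size-2^2 implicants → -1-10(✓)  -1-11(✓)  -101-(✓)  -11-1  -111-(✓)  01--1  01-1-(✓)  11--0  11-1-(✓)  111--
size-2^3 implicants → -1-1-
Unchecked terms (primes): -1-1-, -11-1, 01--1, 1-101, 11--0, 111--
Minterm coverage:
  m10 ⊆ -1-1- [E]
  m11 ⊆ -1-1-,01--1
  m13 ⊆ -11-1,01--1
  m15 ⊆ -1-1-,-11-1,01--1
  m21 ⊆ 1-101 [E]
  m24 ⊆ 11--0 [E]
  m26 ⊆ -1-1-,11--0
  m27 ⊆ -1-1- [E]
  m28 ⊆ 11--0,111--
  m30 ⊆ -1-1-,11--0,111--
  m31 ⊆ -1-1-,-11-1,111--
E = {-1-1-, 1-101, 11--0}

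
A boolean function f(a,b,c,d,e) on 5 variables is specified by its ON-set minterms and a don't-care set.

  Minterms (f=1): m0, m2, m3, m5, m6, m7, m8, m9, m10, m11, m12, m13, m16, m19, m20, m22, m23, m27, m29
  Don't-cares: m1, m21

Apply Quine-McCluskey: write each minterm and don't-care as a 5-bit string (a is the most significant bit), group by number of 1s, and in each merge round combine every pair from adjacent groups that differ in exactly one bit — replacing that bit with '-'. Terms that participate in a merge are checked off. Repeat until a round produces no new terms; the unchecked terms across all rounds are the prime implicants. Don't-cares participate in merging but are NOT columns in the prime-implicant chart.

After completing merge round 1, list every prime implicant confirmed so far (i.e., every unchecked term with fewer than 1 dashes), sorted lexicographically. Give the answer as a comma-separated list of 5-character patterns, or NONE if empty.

NONE

size-2^0 implicants → 00000(✓)  00001(✓)  00010(✓)  00011(✓)  00101(✓)  00110(✓)  00111(✓)  01000(✓)  01001(✓)  01010(✓)  01011(✓)  01100(✓)  01101(✓)  10000(✓)  10011(✓)  10100(✓)  10101(✓)  10110(✓)  10111(✓)  11011(✓)  11101(✓)
size-2^1 implicants → -0000  -0011(✓)  -0101(✓)  -0110(✓)  -0111(✓)  -1011(✓)  -1101(✓)  0-000(✓)  0-001(✓)  0-010(✓)  0-011(✓)  0-101(✓)  00-01(✓)  00-10(✓)  00-11(✓)  000-0(✓)  000-1(✓)  0000-(✓)  0001-(✓)  001-1(✓)  0011-(✓)  01-00(✓)  01-01(✓)  010-0(✓)  010-1(✓)  0100-(✓)  0101-(✓)  0110-(✓)  1-011(✓)  1-101(✓)  10-00  10-11(✓)  101-0(✓)  101-1(✓)  1010-(✓)  1011-(✓)
size-2^2 implicants → --011  --101  -0-11  -01-1  -011-  0--01  0-0-0(✓)  0-0-1(✓)  0-00-(✓)  0-01-(✓)  00--1  00-1-  000--(✓)  01-0-  010--(✓)  101--
size-2^3 implicants → 0-0--
Unchecked terms (primes): --011, --101, -0-11, -0000, -01-1, -011-, 0--01, 0-0--, 00--1, 00-1-, 01-0-, 10-00, 101--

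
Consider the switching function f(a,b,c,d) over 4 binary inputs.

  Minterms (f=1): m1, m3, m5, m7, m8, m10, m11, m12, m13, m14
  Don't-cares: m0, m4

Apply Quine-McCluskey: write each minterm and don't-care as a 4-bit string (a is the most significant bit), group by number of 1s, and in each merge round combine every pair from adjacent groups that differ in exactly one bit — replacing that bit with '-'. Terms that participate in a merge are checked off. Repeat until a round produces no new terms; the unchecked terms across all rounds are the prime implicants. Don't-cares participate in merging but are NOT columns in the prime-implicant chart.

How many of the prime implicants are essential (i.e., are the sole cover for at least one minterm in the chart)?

size-2^0 implicants → 0000(✓)  0001(✓)  0011(✓)  0100(✓)  0101(✓)  0111(✓)  1000(✓)  1010(✓)  1011(✓)  1100(✓)  1101(✓)  1110(✓)
size-2^1 implicants → -000(✓)  -011  -100(✓)  -101(✓)  0-00(✓)  0-01(✓)  0-11(✓)  00-1(✓)  000-(✓)  01-1(✓)  010-(✓)  1-00(✓)  1-10(✓)  10-0(✓)  101-  11-0(✓)  110-(✓)
size-2^2 implicants → --00  -10-  0--1  0-0-  1--0
Unchecked terms (primes): --00, -011, -10-, 0--1, 0-0-, 1--0, 101-
Minterm coverage:
  m1 ⊆ 0--1,0-0-
  m3 ⊆ -011,0--1
  m5 ⊆ -10-,0--1,0-0-
  m7 ⊆ 0--1 [E]
  m8 ⊆ --00,1--0
  m10 ⊆ 1--0,101-
  m11 ⊆ -011,101-
  m12 ⊆ --00,-10-,1--0
  m13 ⊆ -10- [E]
  m14 ⊆ 1--0 [E]
E = {-10-, 0--1, 1--0}

3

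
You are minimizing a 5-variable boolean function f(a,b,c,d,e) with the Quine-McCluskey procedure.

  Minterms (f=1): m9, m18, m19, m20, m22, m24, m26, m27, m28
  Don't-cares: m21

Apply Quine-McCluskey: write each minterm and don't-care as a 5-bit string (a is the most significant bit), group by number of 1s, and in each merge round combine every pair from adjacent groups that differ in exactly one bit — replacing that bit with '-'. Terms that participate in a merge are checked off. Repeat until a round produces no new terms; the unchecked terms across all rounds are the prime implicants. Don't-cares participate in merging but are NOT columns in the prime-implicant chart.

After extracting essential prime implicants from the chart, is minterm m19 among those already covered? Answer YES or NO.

YES

[col 0] 01001, 10010*, 10011*, 10100*, 10101*, 10110*, 11000*, 11010*, 11011*, 11100*
[col 1] 1-010*, 1-011*, 1-100, 10-10, 1001-*, 101-0, 1010-, 11-00, 110-0, 1101-*
[col 2] 1-01-
Prime implicants: 01001, 1-01-, 1-100, 10-10, 101-0, 1010-, 11-00, 110-0
PI chart (minterm → PIs covering it):
  9 | 01001  (sole → essential)
  18 | 1-01-,10-10
  19 | 1-01-  (sole → essential)
  20 | 1-100,101-0,1010-
  22 | 10-10,101-0
  24 | 11-00,110-0
  26 | 1-01-,110-0
  27 | 1-01-  (sole → essential)
  28 | 1-100,11-00
Essential prime implicants: 01001, 1-01-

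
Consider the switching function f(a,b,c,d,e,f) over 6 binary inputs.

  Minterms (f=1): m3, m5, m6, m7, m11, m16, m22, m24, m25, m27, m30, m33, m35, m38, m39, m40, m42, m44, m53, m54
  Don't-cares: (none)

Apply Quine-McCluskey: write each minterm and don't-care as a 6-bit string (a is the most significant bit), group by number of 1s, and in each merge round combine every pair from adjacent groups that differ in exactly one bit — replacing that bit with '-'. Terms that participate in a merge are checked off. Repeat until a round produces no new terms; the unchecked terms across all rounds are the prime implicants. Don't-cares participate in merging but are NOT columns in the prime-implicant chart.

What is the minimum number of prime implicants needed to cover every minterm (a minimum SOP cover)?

Round 0: 000011✓ 000101✓ 000110✓ 000111✓ 001011✓ 010000✓ 010110✓ 011000✓ 011001✓ 011011✓ 011110✓ 100001✓ 100011✓ 100110✓ 100111✓ 101000✓ 101010✓ 101100✓ 110101 110110✓
Round 1: -00011✓ -00110✓ -00111✓ -10110✓ 0-0110✓ 0-1011 00-011 000-11✓ 0001-1 00011-✓ 01-000 01-110 0110-1 01100- 1-0110✓ 100-11✓ 1000-1 10011-✓ 101-00 1010-0
Round 2: --0110 -00-11 -0011-
PIs = {--0110, -00-11, -0011-, 0-1011, 00-011, 0001-1, 01-000, 01-110, 0110-1, 01100-, 1000-1, 101-00, 1010-0, 110101}
Coverage chart:
  m3: -00-11,00-011
  m5: 0001-1 ←essential
  m6: --0110,-0011-
  m7: -00-11,-0011-,0001-1
  m11: 0-1011,00-011
  m16: 01-000 ←essential
  m22: --0110,01-110
  m24: 01-000,01100-
  m25: 0110-1,01100-
  m27: 0-1011,0110-1
  m30: 01-110 ←essential
  m33: 1000-1 ←essential
  m35: -00-11,1000-1
  m38: --0110,-0011-
  m39: -00-11,-0011-
  m40: 101-00,1010-0
  m42: 1010-0 ←essential
  m44: 101-00 ←essential
  m53: 110101 ←essential
  m54: --0110 ←essential
Essential: --0110, 0001-1, 01-000, 01-110, 1000-1, 101-00, 1010-0, 110101
Petrick residual → -00-11, 0-1011, 0110-1
Min cover (11 terms): c'def' + b'c'ef + a'cd'ef + a'b'c'df + a'bd'e'f' + a'bdef' + a'bcd'f + ab'c'd'f + ab'ce'f' + ab'cd'f' + abc'de'f

11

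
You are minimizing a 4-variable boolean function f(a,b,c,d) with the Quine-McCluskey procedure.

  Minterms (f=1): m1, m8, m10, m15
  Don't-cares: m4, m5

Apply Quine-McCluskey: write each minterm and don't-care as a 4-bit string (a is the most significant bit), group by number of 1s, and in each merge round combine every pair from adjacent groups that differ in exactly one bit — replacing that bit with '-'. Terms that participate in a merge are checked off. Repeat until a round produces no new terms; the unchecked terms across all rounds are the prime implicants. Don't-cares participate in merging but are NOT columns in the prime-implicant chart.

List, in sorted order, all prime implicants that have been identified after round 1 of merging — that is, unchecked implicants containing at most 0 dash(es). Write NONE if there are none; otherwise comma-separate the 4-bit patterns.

1111

size-2^0 implicants → 0001(✓)  0100(✓)  0101(✓)  1000(✓)  1010(✓)  1111
size-2^1 implicants → 0-01  010-  10-0
Unchecked terms (primes): 0-01, 010-, 10-0, 1111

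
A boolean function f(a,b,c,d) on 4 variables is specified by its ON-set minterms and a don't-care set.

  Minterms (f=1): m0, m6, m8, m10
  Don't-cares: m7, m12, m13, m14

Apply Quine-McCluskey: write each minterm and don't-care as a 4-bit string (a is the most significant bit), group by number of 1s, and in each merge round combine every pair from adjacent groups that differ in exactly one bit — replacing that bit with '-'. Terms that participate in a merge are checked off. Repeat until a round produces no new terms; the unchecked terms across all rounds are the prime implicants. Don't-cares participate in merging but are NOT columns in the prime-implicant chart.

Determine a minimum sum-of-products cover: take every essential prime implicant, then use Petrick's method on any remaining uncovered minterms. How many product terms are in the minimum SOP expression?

[col 0] 0000*, 0110*, 0111*, 1000*, 1010*, 1100*, 1101*, 1110*
[col 1] -000, -110, 011-, 1-00*, 1-10*, 10-0*, 11-0*, 110-
[col 2] 1--0
Prime implicants: -000, -110, 011-, 1--0, 110-
PI chart (minterm → PIs covering it):
  0 | -000  (sole → essential)
  6 | -110,011-
  8 | -000,1--0
  10 | 1--0  (sole → essential)
Essential prime implicants: -000, 1--0
Petrick residual → -110
Minimum SOP uses 3 PIs: b'c'd' + bcd' + ad'

3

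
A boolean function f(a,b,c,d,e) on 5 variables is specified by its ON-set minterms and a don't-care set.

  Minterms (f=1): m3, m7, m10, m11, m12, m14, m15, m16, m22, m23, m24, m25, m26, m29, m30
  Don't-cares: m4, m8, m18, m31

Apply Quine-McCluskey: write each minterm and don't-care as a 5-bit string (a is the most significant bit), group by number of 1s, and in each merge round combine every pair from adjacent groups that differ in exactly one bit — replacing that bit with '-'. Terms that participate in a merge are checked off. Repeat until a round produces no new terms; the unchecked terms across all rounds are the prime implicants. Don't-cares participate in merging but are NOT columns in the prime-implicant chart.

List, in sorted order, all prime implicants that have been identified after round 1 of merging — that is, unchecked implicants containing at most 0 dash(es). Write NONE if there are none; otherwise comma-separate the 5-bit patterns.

NONE

size-2^0 implicants → 00011(✓)  00100(✓)  00111(✓)  01000(✓)  01010(✓)  01011(✓)  01100(✓)  01110(✓)  01111(✓)  10000(✓)  10010(✓)  10110(✓)  10111(✓)  11000(✓)  11001(✓)  11010(✓)  11101(✓)  11110(✓)  11111(✓)
size-2^1 implicants → -0111(✓)  -1000(✓)  -1010(✓)  -1110(✓)  -1111(✓)  0-011(✓)  0-100  0-111(✓)  00-11(✓)  01-00(✓)  01-10(✓)  01-11(✓)  010-0(✓)  0101-(✓)  011-0(✓)  0111-(✓)  1-000(✓)  1-010(✓)  1-110(✓)  1-111(✓)  10-10(✓)  100-0(✓)  1011-(✓)  11-01  11-10(✓)  110-0(✓)  1100-  111-1  1111-(✓)
size-2^2 implicants → --111  -1-10  -10-0  -111-  0--11  01--0  01-1-  1--10  1-0-0  1-11-
Unchecked terms (primes): --111, -1-10, -10-0, -111-, 0--11, 0-100, 01--0, 01-1-, 1--10, 1-0-0, 1-11-, 11-01, 1100-, 111-1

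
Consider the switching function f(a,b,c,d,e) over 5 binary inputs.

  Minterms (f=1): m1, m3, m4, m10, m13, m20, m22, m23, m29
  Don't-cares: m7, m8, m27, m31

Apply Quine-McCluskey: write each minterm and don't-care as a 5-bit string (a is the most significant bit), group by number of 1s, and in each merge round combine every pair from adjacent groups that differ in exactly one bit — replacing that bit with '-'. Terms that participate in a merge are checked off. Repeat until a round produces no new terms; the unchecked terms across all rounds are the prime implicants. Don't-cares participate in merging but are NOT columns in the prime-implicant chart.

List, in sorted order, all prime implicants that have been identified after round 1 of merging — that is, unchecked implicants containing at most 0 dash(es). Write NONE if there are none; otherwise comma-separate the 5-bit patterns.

Round 0: 00001✓ 00011✓ 00100✓ 00111✓ 01000✓ 01010✓ 01101✓ 10100✓ 10110✓ 10111✓ 11011✓ 11101✓ 11111✓
Round 1: -0100 -0111 -1101 00-11 000-1 010-0 1-111 101-0 1011- 11-11 111-1
PIs = {-0100, -0111, -1101, 00-11, 000-1, 010-0, 1-111, 101-0, 1011-, 11-11, 111-1}

NONE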